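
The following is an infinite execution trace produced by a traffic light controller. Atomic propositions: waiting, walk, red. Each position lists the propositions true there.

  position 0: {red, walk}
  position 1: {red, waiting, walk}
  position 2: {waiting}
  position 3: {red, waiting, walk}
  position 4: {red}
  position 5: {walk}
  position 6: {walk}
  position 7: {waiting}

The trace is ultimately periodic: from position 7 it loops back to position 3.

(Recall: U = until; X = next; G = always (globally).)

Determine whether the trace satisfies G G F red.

G F red holds at every position 0..7, and those are all positions ever visited, so G G F red holds.

Holds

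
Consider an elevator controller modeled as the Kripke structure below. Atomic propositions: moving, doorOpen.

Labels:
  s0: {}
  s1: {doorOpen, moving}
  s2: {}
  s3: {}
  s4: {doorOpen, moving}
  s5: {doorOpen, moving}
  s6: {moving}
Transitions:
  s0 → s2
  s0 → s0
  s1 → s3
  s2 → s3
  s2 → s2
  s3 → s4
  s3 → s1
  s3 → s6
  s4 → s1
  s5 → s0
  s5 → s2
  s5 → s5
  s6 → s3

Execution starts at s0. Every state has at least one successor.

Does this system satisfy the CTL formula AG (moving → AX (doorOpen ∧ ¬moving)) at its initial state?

Violated

States satisfying moving → AX (doorOpen ∧ ¬moving): {s0, s2, s3}.
States satisfying AG (moving → AX (doorOpen ∧ ¬moving)): ∅.
s1 is reachable from s0 and violates moving → AX (doorOpen ∧ ¬moving), so AG fails at s0.
s0 ∉ Sat(AG (moving → AX (doorOpen ∧ ¬moving))).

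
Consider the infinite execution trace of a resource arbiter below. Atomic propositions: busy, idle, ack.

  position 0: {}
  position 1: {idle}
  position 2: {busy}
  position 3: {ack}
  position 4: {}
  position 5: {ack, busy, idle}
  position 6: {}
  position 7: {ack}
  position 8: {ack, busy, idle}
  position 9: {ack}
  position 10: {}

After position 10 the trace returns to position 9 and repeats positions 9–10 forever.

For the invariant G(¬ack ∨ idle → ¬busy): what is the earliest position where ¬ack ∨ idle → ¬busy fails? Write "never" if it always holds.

2

Check ¬ack ∨ idle → ¬busy at each position in order: 0 ✓, 1 ✓.
At position 2 the labels are {busy}, so ¬ack ∨ idle → ¬busy is false there. This is the first violation.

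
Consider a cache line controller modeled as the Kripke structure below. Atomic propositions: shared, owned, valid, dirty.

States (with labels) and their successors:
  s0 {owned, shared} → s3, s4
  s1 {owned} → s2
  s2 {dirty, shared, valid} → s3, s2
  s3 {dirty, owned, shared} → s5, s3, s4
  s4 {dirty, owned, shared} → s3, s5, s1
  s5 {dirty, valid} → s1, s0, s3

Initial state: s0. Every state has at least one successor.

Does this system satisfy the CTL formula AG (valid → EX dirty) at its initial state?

Holds

States satisfying valid → EX dirty: {s0, s1, s2, s3, s4, s5}.
States satisfying AG (valid → EX dirty): {s0, s1, s2, s3, s4, s5}.
Every state reachable from s0 satisfies valid → EX dirty.
s0 ∈ Sat(AG (valid → EX dirty)).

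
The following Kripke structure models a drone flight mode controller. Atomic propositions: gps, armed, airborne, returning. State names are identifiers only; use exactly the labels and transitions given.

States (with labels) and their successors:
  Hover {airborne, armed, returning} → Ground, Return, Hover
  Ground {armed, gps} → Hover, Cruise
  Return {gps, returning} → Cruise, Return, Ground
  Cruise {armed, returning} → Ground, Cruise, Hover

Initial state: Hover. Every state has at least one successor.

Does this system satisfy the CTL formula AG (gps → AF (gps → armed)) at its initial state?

Does not hold

States satisfying gps → AF (gps → armed): {Hover, Ground, Cruise}.
States satisfying AG (gps → AF (gps → armed)): ∅.
Return is reachable from Hover and violates gps → AF (gps → armed), so AG fails at Hover.
Hover ∉ Sat(AG (gps → AF (gps → armed))).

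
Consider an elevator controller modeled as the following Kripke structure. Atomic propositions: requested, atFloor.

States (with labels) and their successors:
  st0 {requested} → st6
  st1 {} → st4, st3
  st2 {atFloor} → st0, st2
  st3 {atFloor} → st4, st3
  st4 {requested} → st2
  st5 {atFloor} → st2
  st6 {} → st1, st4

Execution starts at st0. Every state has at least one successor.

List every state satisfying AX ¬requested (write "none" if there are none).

{st0, st4, st5}

States satisfying ¬requested: {st1, st2, st3, st5, st6}.
States satisfying AX ¬requested: {st0, st4, st5}.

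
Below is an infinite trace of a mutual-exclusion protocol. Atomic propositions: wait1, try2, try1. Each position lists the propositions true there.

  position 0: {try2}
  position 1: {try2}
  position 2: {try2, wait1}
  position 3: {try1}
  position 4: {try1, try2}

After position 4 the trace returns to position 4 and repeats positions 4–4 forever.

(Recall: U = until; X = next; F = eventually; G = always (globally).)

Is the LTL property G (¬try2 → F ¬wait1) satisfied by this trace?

¬try2 → F ¬wait1 holds at every position 0..4, and those are all positions ever visited, so G (¬try2 → F ¬wait1) holds.
Positions where ¬try2 holds: 3.
Check F ¬wait1 at each: 3→ok.

Yes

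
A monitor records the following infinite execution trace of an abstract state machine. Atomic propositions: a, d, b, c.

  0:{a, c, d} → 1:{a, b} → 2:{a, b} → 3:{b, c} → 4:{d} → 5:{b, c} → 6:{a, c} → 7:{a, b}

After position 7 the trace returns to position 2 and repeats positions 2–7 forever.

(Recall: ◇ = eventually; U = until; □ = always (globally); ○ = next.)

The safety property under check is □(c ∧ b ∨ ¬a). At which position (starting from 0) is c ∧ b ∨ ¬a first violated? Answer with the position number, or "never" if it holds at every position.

At position 0 the labels are {a, c, d}, so c ∧ b ∨ ¬a is false there. This is the first violation.

0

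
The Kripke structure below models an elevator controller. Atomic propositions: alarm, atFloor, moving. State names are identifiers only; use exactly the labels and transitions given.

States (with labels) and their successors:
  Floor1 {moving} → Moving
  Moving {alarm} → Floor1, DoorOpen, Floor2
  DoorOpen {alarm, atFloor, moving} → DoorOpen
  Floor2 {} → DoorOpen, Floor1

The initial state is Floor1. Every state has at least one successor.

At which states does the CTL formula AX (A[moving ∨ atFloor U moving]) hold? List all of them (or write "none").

States satisfying A[moving ∨ atFloor U moving]: {Floor1, DoorOpen}.
States satisfying AX (A[moving ∨ atFloor U moving]): {DoorOpen, Floor2}.

{DoorOpen, Floor2}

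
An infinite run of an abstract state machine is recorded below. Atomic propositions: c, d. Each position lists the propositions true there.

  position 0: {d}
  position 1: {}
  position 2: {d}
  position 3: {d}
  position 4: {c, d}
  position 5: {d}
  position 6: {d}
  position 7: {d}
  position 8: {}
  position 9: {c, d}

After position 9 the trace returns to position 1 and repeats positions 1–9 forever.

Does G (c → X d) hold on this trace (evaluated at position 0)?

Does not hold

c → X d must hold at every position from 0 onward. It fails at position 9, so G (c → X d) is false.
Positions where c holds: 4, 9.
Check X d at each: 4→ok, 9→fails.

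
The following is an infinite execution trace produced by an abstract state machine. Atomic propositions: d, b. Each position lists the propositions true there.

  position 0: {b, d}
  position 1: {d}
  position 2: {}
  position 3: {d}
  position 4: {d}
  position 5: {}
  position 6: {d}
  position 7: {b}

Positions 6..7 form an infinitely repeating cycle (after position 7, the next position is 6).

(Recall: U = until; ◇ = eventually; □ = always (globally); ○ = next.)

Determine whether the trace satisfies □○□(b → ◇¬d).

Yes

○□(b → ◇¬d) holds at every position 0..7, and those are all positions ever visited, so □○□(b → ◇¬d) holds.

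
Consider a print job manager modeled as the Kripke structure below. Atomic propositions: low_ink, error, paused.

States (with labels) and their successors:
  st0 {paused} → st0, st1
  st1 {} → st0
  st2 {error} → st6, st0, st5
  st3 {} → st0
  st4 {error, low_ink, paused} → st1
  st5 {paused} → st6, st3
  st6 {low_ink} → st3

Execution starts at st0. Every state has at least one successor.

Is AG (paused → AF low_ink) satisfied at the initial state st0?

States satisfying paused → AF low_ink: {st1, st2, st3, st4, st6}.
States satisfying AG (paused → AF low_ink): ∅.
st0 is reachable from st0 and violates paused → AF low_ink, so AG fails at st0.
st0 ∉ Sat(AG (paused → AF low_ink)).

Does not hold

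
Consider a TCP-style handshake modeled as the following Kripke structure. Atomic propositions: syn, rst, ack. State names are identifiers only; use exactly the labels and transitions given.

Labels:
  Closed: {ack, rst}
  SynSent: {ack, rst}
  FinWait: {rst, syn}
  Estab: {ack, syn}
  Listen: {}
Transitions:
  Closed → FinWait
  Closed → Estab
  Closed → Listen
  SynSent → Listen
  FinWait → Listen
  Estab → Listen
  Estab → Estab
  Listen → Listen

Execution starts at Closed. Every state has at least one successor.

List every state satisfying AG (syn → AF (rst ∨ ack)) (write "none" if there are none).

{Closed, SynSent, FinWait, Estab, Listen}

States satisfying syn → AF (rst ∨ ack): {Closed, SynSent, FinWait, Estab, Listen}.
States satisfying AG (syn → AF (rst ∨ ack)): {Closed, SynSent, FinWait, Estab, Listen}.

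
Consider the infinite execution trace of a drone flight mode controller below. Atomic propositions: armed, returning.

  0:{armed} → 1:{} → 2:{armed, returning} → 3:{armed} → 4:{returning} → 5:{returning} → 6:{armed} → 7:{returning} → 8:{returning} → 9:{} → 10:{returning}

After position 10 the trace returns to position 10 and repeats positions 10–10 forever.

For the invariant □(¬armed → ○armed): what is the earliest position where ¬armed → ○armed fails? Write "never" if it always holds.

Check ¬armed → ○armed at each position in order: 0 ✓, 1 ✓, 2 ✓, 3 ✓.
At position 4 the labels are {returning} and the next position 5 has {returning}, so ¬armed → ○armed is false there. This is the first violation.

4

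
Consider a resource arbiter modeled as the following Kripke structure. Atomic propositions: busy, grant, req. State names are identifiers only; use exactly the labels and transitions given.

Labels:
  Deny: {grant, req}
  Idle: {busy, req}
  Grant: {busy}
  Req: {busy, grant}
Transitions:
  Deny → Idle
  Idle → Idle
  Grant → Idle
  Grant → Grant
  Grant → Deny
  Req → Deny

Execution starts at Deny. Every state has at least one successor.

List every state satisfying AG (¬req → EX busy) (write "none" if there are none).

{Deny, Idle, Grant}

States satisfying ¬req → EX busy: {Deny, Idle, Grant}.
States satisfying AG (¬req → EX busy): {Deny, Idle, Grant}.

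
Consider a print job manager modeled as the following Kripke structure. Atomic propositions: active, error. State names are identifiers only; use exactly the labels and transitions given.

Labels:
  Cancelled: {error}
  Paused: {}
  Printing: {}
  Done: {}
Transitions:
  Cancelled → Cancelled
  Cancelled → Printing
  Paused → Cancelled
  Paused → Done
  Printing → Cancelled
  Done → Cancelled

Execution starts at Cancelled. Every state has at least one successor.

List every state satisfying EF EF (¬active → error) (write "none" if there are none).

{Cancelled, Paused, Printing, Done}

States satisfying EF (¬active → error): {Cancelled, Paused, Printing, Done}.
States satisfying EF EF (¬active → error): {Cancelled, Paused, Printing, Done}.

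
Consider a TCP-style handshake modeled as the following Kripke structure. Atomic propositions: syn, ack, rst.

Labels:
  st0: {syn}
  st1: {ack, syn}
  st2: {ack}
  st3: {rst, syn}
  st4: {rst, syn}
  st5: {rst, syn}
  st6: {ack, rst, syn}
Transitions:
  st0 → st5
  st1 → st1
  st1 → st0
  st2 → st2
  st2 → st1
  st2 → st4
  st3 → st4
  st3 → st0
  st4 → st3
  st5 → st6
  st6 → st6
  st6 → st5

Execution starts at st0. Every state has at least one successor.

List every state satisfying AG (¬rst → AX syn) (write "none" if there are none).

States satisfying ¬rst → AX syn: {st0, st1, st3, st4, st5, st6}.
States satisfying AG (¬rst → AX syn): {st0, st1, st3, st4, st5, st6}.

{st0, st1, st3, st4, st5, st6}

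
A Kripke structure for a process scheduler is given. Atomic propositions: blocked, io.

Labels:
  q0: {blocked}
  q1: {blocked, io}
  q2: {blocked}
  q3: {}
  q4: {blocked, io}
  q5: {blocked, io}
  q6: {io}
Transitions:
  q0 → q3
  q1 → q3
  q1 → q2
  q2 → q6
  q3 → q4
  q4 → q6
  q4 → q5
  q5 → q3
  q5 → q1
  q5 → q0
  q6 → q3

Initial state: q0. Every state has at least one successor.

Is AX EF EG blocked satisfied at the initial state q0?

Violated

States satisfying EF EG blocked: ∅.
States satisfying AX EF EG blocked: ∅.
q0 ∉ Sat(AX EF EG blocked).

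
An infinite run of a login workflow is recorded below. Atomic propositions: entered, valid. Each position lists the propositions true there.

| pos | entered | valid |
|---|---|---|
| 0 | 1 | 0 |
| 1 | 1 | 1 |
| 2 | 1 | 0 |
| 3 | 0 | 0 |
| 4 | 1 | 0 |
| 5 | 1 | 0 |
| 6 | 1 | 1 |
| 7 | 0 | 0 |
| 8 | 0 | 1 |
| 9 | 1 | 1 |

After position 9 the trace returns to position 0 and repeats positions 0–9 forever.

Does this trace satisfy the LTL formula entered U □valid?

Violated

Walking from position 0: at position 3, □valid has not yet held and entered fails, so entered U □valid is false.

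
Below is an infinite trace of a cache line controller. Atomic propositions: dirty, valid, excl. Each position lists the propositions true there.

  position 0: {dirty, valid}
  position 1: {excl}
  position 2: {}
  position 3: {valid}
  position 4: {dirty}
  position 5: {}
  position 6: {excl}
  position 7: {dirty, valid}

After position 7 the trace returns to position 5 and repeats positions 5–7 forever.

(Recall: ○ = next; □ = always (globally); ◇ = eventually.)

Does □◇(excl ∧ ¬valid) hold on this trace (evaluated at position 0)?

Satisfied

◇(excl ∧ ¬valid) holds at every position 0..7, and those are all positions ever visited, so □◇(excl ∧ ¬valid) holds.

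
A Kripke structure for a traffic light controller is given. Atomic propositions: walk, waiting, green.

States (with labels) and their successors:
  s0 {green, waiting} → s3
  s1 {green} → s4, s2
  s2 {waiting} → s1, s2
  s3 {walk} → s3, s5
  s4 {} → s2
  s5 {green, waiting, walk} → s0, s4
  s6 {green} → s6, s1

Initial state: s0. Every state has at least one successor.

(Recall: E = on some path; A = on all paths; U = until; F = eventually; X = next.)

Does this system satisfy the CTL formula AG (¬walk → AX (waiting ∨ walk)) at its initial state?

States satisfying ¬walk → AX (waiting ∨ walk): {s0, s3, s4, s5}.
States satisfying AG (¬walk → AX (waiting ∨ walk)): ∅.
s1 is reachable from s0 and violates ¬walk → AX (waiting ∨ walk), so AG fails at s0.
s0 ∉ Sat(AG (¬walk → AX (waiting ∨ walk))).

Does not hold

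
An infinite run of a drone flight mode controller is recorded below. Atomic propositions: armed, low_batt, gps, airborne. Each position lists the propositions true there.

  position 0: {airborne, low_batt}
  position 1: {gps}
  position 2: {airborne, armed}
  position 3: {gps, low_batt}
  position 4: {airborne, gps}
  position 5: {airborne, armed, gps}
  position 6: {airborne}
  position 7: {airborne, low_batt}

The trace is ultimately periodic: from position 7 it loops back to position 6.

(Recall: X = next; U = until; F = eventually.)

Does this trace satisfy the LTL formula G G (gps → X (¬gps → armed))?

G (gps → X (¬gps → armed)) must hold at every position from 0 onward. It fails at position 0, so G G (gps → X (¬gps → armed)) is false.

Does not hold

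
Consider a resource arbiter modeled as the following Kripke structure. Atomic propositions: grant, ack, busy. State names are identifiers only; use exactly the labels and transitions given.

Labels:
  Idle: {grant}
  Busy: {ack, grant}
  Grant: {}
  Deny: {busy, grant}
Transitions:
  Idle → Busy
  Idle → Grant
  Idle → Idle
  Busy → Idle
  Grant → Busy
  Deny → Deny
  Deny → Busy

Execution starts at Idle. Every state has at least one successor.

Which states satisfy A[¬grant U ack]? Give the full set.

States satisfying ¬grant: {Grant}.
States satisfying ack: {Busy}.
States satisfying A[¬grant U ack]: {Busy, Grant}.

{Busy, Grant}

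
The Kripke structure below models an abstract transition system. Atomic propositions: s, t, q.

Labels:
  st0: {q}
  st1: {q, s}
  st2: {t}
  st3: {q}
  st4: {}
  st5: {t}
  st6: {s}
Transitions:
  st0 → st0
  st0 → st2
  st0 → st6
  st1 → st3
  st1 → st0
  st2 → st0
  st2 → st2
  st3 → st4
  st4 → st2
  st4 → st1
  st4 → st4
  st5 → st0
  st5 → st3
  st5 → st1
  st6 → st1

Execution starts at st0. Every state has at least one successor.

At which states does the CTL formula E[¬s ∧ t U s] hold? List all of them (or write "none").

{st1, st5, st6}

States satisfying ¬s ∧ t: {st2, st5}.
States satisfying s: {st1, st6}.
States satisfying E[¬s ∧ t U s]: {st1, st5, st6}.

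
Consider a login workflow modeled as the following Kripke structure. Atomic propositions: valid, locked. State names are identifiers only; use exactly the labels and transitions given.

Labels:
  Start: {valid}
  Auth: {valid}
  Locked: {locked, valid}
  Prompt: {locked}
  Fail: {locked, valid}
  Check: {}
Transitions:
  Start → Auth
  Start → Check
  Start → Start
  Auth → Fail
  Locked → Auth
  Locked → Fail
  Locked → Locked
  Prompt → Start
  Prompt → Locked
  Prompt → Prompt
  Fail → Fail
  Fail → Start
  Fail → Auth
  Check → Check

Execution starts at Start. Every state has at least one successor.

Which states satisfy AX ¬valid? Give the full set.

{Check}

States satisfying ¬valid: {Prompt, Check}.
States satisfying AX ¬valid: {Check}.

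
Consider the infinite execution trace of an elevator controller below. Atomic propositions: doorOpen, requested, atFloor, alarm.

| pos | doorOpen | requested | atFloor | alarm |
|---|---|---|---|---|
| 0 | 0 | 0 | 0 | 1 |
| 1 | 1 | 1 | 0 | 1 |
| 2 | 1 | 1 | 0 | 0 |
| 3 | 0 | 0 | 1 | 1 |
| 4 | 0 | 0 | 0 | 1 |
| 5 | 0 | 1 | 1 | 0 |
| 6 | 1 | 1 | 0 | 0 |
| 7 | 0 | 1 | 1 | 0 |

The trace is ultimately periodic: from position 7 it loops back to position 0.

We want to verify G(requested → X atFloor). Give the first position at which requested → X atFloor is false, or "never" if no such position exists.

Check requested → X atFloor at each position in order: 0 ✓.
At position 1 the labels are {alarm, doorOpen, requested} and the next position 2 has {doorOpen, requested}, so requested → X atFloor is false there. This is the first violation.

1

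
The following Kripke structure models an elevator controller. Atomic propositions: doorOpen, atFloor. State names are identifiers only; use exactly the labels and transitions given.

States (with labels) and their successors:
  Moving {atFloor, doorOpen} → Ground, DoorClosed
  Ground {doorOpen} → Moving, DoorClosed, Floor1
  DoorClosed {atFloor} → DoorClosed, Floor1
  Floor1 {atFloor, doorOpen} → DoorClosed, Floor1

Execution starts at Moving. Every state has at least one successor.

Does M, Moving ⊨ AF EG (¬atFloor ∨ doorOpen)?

Yes

States satisfying EG (¬atFloor ∨ doorOpen): {Moving, Ground, Floor1}.
States satisfying AF EG (¬atFloor ∨ doorOpen): {Moving, Ground, Floor1}.
Moving ∈ Sat(AF EG (¬atFloor ∨ doorOpen)).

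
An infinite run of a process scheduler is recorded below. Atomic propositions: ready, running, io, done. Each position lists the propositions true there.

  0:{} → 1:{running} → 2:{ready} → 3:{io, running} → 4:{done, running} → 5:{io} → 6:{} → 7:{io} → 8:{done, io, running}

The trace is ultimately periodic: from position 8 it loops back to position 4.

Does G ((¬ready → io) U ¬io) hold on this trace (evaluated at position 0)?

(¬ready → io) U ¬io holds at every position 0..8, and those are all positions ever visited, so G ((¬ready → io) U ¬io) holds.

Yes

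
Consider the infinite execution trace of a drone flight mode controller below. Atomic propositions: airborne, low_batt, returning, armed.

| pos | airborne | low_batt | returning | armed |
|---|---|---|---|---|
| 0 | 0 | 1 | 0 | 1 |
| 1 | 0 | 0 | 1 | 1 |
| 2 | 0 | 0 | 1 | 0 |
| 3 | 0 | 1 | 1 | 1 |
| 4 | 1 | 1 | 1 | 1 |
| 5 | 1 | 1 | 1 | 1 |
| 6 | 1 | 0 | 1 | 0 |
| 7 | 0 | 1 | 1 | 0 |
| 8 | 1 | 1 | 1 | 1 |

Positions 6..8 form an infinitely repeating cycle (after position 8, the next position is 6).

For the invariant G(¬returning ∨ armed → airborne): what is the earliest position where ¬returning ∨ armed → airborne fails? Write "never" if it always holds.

At position 0 the labels are {armed, low_batt}, so ¬returning ∨ armed → airborne is false there. This is the first violation.

0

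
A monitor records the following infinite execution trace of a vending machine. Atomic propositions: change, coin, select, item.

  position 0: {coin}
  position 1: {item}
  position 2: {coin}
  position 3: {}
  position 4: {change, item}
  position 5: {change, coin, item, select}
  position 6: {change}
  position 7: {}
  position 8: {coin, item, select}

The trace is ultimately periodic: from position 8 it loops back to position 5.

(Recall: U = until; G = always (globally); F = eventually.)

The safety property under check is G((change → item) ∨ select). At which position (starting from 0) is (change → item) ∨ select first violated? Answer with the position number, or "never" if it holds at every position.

Check (change → item) ∨ select at each position in order: 0 ✓, 1 ✓, 2 ✓, 3 ✓, 4 ✓, 5 ✓.
At position 6 the labels are {change}, so (change → item) ∨ select is false there. This is the first violation.

6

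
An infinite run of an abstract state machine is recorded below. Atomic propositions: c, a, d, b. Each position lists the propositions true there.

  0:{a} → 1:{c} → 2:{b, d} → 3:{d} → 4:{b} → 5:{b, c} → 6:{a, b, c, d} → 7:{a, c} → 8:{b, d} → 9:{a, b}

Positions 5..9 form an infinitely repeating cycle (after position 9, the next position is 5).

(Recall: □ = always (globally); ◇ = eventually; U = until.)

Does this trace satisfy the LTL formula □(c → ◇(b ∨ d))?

c → ◇(b ∨ d) holds at every position 0..9, and those are all positions ever visited, so □(c → ◇(b ∨ d)) holds.
Positions where c holds: 1, 5, 6, 7.
Check ◇(b ∨ d) at each: 1→ok, 5→ok, 6→ok, 7→ok.

Yes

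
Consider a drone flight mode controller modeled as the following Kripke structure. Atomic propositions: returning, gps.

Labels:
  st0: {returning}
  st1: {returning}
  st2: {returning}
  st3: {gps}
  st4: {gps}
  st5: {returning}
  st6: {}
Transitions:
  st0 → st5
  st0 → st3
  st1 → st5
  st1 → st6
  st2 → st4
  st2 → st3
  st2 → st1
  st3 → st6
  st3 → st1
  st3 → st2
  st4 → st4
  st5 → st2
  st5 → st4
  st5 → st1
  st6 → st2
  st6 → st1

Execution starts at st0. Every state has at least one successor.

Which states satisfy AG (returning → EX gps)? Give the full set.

States satisfying returning → EX gps: {st0, st2, st3, st4, st5, st6}.
States satisfying AG (returning → EX gps): {st4}.

{st4}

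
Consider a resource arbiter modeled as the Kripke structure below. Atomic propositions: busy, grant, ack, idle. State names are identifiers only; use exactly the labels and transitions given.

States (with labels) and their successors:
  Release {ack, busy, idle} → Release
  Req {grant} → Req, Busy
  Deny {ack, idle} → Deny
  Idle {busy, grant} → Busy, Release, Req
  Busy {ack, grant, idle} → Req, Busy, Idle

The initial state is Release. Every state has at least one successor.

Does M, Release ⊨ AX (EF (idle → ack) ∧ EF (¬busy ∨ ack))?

Holds

States satisfying EF (idle → ack) ∧ EF (¬busy ∨ ack): {Release, Req, Deny, Idle, Busy}.
States satisfying AX (EF (idle → ack) ∧ EF (¬busy ∨ ack)): {Release, Req, Deny, Idle, Busy}.
Release ∈ Sat(AX (EF (idle → ack) ∧ EF (¬busy ∨ ack))).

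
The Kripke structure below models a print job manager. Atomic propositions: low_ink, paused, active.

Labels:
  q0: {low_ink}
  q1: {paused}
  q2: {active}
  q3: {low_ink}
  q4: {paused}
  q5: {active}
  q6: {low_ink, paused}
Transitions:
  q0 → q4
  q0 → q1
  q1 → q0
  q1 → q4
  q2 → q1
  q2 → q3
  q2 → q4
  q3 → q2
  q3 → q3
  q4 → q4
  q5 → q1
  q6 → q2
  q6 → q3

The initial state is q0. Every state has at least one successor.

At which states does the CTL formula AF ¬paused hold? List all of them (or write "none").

{q0, q2, q3, q5, q6}

States satisfying ¬paused: {q0, q2, q3, q5}.
States satisfying AF ¬paused: {q0, q2, q3, q5, q6}.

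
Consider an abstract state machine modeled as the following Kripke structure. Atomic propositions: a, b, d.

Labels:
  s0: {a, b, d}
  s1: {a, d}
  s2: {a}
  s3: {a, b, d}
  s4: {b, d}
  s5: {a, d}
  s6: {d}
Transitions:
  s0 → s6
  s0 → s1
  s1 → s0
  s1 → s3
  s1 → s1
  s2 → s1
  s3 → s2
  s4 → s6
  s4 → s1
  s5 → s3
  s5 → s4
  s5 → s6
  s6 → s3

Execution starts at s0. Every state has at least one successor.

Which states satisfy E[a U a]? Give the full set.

States satisfying a: {s0, s1, s2, s3, s5}.
States satisfying E[a U a]: {s0, s1, s2, s3, s5}.

{s0, s1, s2, s3, s5}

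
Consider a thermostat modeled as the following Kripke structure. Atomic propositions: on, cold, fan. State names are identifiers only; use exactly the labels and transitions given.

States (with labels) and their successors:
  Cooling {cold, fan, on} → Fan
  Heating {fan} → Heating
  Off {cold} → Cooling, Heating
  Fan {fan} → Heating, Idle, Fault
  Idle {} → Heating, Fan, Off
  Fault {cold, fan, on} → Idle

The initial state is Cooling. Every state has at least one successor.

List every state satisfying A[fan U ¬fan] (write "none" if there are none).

States satisfying fan: {Cooling, Heating, Fan, Fault}.
States satisfying ¬fan: {Off, Idle}.
States satisfying A[fan U ¬fan]: {Off, Idle, Fault}.

{Off, Idle, Fault}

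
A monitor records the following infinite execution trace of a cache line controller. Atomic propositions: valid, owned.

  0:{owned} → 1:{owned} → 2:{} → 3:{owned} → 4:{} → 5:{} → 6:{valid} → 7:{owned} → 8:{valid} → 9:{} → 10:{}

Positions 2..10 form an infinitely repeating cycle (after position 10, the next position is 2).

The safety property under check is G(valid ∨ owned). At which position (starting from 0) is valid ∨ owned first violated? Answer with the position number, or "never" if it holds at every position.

Check valid ∨ owned at each position in order: 0 ✓, 1 ✓.
At position 2 the labels are {}, so valid ∨ owned is false there. This is the first violation.

2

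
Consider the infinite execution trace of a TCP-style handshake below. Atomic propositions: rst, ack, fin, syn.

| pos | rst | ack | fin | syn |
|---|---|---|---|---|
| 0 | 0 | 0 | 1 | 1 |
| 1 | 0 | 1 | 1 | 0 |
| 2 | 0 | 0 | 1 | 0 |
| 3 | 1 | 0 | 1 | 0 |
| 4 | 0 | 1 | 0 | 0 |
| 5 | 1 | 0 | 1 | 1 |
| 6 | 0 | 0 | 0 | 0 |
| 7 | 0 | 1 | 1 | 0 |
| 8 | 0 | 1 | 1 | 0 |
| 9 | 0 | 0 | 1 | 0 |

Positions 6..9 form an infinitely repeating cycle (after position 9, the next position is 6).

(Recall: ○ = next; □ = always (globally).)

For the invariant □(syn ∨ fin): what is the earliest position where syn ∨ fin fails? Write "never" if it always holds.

Check syn ∨ fin at each position in order: 0 ✓, 1 ✓, 2 ✓, 3 ✓.
At position 4 the labels are {ack}, so syn ∨ fin is false there. This is the first violation.

4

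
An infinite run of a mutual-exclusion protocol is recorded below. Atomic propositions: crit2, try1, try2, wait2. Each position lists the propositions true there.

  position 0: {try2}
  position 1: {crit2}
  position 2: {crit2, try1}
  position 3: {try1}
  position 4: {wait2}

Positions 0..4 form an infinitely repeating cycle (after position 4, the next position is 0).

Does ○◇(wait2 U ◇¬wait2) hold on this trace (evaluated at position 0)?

Holds

The position after 0 is 1; ◇(wait2 U ◇¬wait2) is true there.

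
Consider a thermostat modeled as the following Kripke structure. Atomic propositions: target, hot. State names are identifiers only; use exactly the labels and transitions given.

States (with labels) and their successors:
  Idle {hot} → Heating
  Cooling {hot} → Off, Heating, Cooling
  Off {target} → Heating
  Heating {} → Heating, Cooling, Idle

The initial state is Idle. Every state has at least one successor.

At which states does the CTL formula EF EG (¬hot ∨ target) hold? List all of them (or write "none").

{Idle, Cooling, Off, Heating}

States satisfying EG (¬hot ∨ target): {Off, Heating}.
States satisfying EF EG (¬hot ∨ target): {Idle, Cooling, Off, Heating}.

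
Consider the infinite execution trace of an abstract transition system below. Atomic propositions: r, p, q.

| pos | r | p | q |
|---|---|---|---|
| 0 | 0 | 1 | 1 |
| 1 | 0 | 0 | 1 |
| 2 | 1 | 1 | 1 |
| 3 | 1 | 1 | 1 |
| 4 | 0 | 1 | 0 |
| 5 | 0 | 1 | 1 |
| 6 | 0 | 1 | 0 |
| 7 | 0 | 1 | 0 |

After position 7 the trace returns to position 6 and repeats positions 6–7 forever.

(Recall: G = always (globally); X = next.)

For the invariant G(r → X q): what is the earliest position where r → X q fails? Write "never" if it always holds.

3

Check r → X q at each position in order: 0 ✓, 1 ✓, 2 ✓.
At position 3 the labels are {p, q, r} and the next position 4 has {p}, so r → X q is false there. This is the first violation.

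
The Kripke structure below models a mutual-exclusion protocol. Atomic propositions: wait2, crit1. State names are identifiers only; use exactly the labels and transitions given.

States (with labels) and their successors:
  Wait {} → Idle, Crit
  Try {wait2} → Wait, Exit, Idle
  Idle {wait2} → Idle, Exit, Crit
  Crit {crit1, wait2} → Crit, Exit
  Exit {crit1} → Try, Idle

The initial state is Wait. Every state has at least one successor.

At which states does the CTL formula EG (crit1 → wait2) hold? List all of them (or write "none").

{Wait, Try, Idle, Crit}

States satisfying crit1 → wait2: {Wait, Try, Idle, Crit}.
States satisfying EG (crit1 → wait2): {Wait, Try, Idle, Crit}.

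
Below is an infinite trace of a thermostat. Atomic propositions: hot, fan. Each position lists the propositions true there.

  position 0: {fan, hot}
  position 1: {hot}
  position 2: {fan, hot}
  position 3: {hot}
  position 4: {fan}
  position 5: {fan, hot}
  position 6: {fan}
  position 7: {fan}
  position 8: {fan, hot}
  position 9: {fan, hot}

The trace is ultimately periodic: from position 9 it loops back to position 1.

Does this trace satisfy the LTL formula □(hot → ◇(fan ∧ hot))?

hot → ◇(fan ∧ hot) holds at every position 0..9, and those are all positions ever visited, so □(hot → ◇(fan ∧ hot)) holds.
Positions where hot holds: 0, 1, 2, 3, 5, 8, 9.
Check ◇(fan ∧ hot) at each: 0→ok, 1→ok, 2→ok, 3→ok, 5→ok, 8→ok, 9→ok.

Holds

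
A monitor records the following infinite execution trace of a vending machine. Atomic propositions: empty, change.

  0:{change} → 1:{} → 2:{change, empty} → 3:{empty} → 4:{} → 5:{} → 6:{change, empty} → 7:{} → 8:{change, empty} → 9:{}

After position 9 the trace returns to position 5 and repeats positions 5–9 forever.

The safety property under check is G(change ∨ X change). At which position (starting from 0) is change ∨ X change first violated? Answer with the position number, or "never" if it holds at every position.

Check change ∨ X change at each position in order: 0 ✓, 1 ✓, 2 ✓.
At position 3 the labels are {empty} and the next position 4 has {}, so change ∨ X change is false there. This is the first violation.

3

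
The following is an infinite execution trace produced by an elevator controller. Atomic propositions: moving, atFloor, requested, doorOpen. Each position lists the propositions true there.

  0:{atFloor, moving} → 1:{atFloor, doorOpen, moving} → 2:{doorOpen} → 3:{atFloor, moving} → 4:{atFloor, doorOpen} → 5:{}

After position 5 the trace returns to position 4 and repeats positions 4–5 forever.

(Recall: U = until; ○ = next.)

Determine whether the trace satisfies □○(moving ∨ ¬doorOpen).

Violated

○(moving ∨ ¬doorOpen) must hold at every position from 0 onward. It fails at position 1, so □○(moving ∨ ¬doorOpen) is false.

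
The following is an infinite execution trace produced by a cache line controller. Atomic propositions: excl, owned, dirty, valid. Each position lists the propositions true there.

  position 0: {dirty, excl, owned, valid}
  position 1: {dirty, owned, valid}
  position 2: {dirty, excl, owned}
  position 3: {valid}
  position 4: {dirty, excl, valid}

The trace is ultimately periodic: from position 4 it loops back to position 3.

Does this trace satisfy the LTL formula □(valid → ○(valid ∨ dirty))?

valid → ○(valid ∨ dirty) holds at every position 0..4, and those are all positions ever visited, so □(valid → ○(valid ∨ dirty)) holds.
Positions where valid holds: 0, 1, 3, 4.
Check ○(valid ∨ dirty) at each: 0→ok, 1→ok, 3→ok, 4→ok.

Holds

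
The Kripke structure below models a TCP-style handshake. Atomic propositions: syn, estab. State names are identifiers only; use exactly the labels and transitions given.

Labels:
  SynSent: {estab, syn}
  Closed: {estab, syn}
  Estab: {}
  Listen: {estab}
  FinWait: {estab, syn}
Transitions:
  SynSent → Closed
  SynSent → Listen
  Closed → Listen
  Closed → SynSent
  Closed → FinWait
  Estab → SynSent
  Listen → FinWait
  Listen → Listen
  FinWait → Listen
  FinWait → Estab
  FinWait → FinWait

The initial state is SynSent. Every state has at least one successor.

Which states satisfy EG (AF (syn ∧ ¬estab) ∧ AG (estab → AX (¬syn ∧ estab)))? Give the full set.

States satisfying AF (syn ∧ ¬estab) ∧ AG (estab → AX (¬syn ∧ estab)): ∅.
States satisfying EG (AF (syn ∧ ¬estab) ∧ AG (estab → AX (¬syn ∧ estab))): ∅.

none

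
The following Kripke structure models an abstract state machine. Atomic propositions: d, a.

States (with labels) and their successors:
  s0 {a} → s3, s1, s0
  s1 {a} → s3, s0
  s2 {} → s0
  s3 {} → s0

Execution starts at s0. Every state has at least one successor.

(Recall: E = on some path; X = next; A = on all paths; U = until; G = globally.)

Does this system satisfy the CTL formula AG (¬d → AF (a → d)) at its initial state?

States satisfying ¬d → AF (a → d): {s2, s3}.
States satisfying AG (¬d → AF (a → d)): ∅.
s0 is reachable from s0 and violates ¬d → AF (a → d), so AG fails at s0.
s0 ∉ Sat(AG (¬d → AF (a → d))).

Violated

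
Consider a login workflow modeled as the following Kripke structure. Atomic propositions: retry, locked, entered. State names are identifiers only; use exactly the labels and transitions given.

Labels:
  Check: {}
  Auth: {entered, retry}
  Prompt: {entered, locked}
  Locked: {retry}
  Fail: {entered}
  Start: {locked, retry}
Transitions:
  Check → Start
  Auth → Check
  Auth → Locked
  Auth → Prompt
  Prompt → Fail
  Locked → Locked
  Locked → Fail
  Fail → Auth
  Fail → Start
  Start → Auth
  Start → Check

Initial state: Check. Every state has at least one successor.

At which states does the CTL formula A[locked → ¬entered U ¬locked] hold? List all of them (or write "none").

{Check, Auth, Locked, Fail, Start}

States satisfying locked → ¬entered: {Check, Auth, Locked, Fail, Start}.
States satisfying ¬locked: {Check, Auth, Locked, Fail}.
States satisfying A[locked → ¬entered U ¬locked]: {Check, Auth, Locked, Fail, Start}.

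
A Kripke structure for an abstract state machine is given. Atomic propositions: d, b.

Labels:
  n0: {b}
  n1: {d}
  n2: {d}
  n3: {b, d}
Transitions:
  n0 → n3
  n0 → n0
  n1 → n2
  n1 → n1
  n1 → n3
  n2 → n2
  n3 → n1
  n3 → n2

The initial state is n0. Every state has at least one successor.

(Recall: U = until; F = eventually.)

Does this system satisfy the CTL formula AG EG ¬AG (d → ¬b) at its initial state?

Violated

States satisfying EG ¬AG (d → ¬b): {n0, n1, n3}.
States satisfying AG EG ¬AG (d → ¬b): ∅.
n2 is reachable from n0 and violates EG ¬AG (d → ¬b), so AG fails at n0.
n0 ∉ Sat(AG EG ¬AG (d → ¬b)).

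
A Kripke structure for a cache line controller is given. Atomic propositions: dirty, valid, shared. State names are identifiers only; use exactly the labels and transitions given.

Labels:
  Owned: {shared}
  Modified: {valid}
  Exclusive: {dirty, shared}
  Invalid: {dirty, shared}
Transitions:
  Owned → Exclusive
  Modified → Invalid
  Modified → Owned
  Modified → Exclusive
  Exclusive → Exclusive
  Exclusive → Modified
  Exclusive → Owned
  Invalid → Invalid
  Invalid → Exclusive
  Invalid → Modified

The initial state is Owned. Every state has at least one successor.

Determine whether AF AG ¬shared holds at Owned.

States satisfying AG ¬shared: ∅.
States satisfying AF AG ¬shared: ∅.
There is a path from Owned along which AG ¬shared never holds.
Owned ∉ Sat(AF AG ¬shared).

Does not hold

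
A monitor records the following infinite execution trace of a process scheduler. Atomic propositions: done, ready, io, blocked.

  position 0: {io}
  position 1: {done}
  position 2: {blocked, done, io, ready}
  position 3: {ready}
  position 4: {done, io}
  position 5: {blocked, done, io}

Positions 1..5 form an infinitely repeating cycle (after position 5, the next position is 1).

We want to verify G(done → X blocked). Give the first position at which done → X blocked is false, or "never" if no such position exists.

Check done → X blocked at each position in order: 0 ✓, 1 ✓.
At position 2 the labels are {blocked, done, io, ready} and the next position 3 has {ready}, so done → X blocked is false there. This is the first violation.

2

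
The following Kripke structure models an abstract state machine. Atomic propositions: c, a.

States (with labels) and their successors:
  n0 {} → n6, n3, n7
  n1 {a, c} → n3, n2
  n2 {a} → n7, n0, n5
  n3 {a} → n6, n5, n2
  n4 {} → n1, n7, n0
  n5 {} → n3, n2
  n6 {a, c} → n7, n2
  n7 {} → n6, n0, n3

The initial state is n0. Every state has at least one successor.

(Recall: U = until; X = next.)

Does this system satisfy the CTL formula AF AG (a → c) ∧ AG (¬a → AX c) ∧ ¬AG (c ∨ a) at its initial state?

States satisfying AG (a → c): ∅.
States satisfying AF AG (a → c): ∅.
States satisfying ¬a → AX c: {n1, n2, n3, n6}.
States satisfying AG (¬a → AX c): ∅.
States satisfying AF AG (a → c) ∧ AG (¬a → AX c): ∅.
States satisfying c ∨ a: {n1, n2, n3, n6}.
States satisfying AG (c ∨ a): ∅.
States satisfying ¬AG (c ∨ a): {n0, n1, n2, n3, n4, n5, n6, n7}.
States satisfying AF AG (a → c) ∧ AG (¬a → AX c) ∧ ¬AG (c ∨ a): ∅.
n0 ∉ Sat(AF AG (a → c) ∧ AG (¬a → AX c) ∧ ¬AG (c ∨ a)).

No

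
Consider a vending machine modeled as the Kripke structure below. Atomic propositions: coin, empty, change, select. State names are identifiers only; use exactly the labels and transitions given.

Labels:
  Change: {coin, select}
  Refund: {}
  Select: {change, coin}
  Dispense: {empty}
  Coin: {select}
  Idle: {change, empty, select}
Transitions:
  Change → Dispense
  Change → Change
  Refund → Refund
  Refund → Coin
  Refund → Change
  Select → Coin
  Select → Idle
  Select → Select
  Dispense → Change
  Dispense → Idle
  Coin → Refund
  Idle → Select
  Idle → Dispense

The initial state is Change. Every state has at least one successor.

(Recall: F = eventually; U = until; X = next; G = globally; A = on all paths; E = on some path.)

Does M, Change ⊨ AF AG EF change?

States satisfying AG EF change: {Change, Refund, Select, Dispense, Coin, Idle}.
States satisfying AF AG EF change: {Change, Refund, Select, Dispense, Coin, Idle}.
Change ∈ Sat(AF AG EF change).

Satisfied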